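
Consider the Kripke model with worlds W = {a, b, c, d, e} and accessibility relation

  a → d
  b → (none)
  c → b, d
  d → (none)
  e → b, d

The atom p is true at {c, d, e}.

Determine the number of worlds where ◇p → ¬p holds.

3

a: ◇p is T, ¬p is T. ✓
b: ◇p is F, ¬p is T. ✓
c: ◇p is T, ¬p is F. ✗
d: ◇p is F, ¬p is F. ✓
e: ◇p is T, ¬p is F. ✗
Satisfying worlds: {a, b, d}.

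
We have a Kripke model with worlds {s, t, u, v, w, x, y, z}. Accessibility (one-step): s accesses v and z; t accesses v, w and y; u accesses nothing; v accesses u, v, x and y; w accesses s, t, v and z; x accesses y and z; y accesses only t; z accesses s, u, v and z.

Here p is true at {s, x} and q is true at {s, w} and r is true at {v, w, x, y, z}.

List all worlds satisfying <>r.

{s, t, v, w, x, z}

s: successors {v, z}; r there: v:T, z:T. ✓
t: successors {v, w, y}; r there: v:T, w:T, y:T. ✓
u: no successors, so <>r fails. ✗
v: successors {u, v, x, y}; r there: u:F, v:T, x:T, y:T. ✓
w: successors {s, t, v, z}; r there: s:F, t:F, v:T, z:T. ✓
x: successors {y, z}; r there: y:T, z:T. ✓
y: successors {t}; r there: t:F. ✗
z: successors {s, u, v, z}; r there: s:F, u:F, v:T, z:T. ✓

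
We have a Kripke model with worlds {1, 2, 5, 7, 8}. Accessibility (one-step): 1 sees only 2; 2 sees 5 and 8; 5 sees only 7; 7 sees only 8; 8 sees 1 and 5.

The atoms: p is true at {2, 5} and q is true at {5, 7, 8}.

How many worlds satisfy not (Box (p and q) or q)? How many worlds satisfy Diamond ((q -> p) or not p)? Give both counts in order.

2 and 5

For not (Box (p and q) or q):
1: Box (p and q) or q is F. ✓
2: Box (p and q) or q is F. ✓
5: Box (p and q) or q is T. ✗
7: Box (p and q) or q is T. ✗
8: Box (p and q) or q is T. ✗
— 2 worlds.
For Diamond ((q -> p) or not p):
1: successors {2}; (q -> p) or not p there: 2:T. ✓
2: successors {5, 8}; (q -> p) or not p there: 5:T, 8:T. ✓
5: successors {7}; (q -> p) or not p there: 7:T. ✓
7: successors {8}; (q -> p) or not p there: 8:T. ✓
8: successors {1, 5}; (q -> p) or not p there: 1:T, 5:T. ✓
— 5 worlds.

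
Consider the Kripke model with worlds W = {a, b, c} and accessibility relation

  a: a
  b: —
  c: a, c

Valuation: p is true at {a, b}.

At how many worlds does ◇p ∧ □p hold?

a: ◇p is T, □p is T. ✓
b: ◇p is F, □p is T. ✗
c: ◇p is T, □p is F. ✗
Satisfying worlds: {a}.

1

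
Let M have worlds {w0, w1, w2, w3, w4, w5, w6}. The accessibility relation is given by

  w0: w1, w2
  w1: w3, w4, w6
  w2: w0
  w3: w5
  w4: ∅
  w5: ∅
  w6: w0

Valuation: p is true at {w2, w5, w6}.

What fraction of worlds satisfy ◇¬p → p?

w0: ◇¬p is T, p is F. ✗
w1: ◇¬p is T, p is F. ✗
w2: ◇¬p is T, p is T. ✓
w3: ◇¬p is F, p is F. ✓
w4: ◇¬p is F, p is F. ✓
w5: ◇¬p is F, p is T. ✓
w6: ◇¬p is T, p is T. ✓
That's 5 of 7 worlds, so 5/7.

5/7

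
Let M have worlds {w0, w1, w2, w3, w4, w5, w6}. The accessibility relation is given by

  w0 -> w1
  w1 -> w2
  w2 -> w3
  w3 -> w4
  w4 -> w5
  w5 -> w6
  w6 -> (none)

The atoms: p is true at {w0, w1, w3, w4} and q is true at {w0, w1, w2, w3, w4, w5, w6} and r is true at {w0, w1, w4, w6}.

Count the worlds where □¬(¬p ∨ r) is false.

w0: successors {w1}; ¬(¬p ∨ r) there: w1:F. ✗
w1: successors {w2}; ¬(¬p ∨ r) there: w2:F. ✗
w2: successors {w3}; ¬(¬p ∨ r) there: w3:T. ✓
w3: successors {w4}; ¬(¬p ∨ r) there: w4:F. ✗
w4: successors {w5}; ¬(¬p ∨ r) there: w5:F. ✗
w5: successors {w6}; ¬(¬p ∨ r) there: w6:F. ✗
w6: no successors, so □¬(¬p ∨ r) holds vacuously. ✓
Satisfying worlds: {w2, w6}.
So □¬(¬p ∨ r) fails at the other 5 worlds.

5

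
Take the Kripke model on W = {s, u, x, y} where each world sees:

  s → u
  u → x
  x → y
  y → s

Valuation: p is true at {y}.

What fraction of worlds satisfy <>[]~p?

3/4

s: successors {u}; []~p there: u:T. ✓
u: successors {x}; []~p there: x:F. ✗
x: successors {y}; []~p there: y:T. ✓
y: successors {s}; []~p there: s:T. ✓
That's 3 of 4 worlds, so 3/4.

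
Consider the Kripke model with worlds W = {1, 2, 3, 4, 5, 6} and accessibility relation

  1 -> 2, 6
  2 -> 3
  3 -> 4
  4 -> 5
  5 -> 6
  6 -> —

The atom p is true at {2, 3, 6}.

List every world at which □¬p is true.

{3, 4, 6}

1: successors {2, 6}; ¬p there: 2:F, 6:F. ✗
2: successors {3}; ¬p there: 3:F. ✗
3: successors {4}; ¬p there: 4:T. ✓
4: successors {5}; ¬p there: 5:T. ✓
5: successors {6}; ¬p there: 6:F. ✗
6: no successors, so □¬p holds vacuously. ✓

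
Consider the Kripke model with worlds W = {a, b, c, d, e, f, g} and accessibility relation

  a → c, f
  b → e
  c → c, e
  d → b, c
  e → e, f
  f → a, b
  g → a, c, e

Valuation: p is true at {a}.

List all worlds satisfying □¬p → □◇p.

{f, g}

a: □¬p is T, □◇p is F. ✗
b: □¬p is T, □◇p is F. ✗
c: □¬p is T, □◇p is F. ✗
d: □¬p is T, □◇p is F. ✗
e: □¬p is T, □◇p is F. ✗
f: □¬p is F, □◇p is F. ✓
g: □¬p is F, □◇p is F. ✓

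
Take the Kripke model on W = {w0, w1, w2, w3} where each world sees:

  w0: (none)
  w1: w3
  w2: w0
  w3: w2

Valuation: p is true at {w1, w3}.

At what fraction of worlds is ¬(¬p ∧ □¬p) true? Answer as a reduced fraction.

1/2

w0: ¬p ∧ □¬p is T. ✗
w1: ¬p ∧ □¬p is F. ✓
w2: ¬p ∧ □¬p is T. ✗
w3: ¬p ∧ □¬p is F. ✓
That's 2 of 4 worlds, so 2/4 = 1/2.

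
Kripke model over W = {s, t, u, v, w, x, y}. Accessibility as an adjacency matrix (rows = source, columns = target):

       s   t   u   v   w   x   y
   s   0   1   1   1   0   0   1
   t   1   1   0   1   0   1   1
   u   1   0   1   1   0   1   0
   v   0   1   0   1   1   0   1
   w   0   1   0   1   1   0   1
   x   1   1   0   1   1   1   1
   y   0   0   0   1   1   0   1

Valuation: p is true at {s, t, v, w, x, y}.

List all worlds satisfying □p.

{t, v, w, x, y}

s: successors {t, u, v, y}; p there: t:T, u:F, v:T, y:T. ✗
t: successors {s, t, v, x, y}; p there: s:T, t:T, v:T, x:T, y:T. ✓
u: successors {s, u, v, x}; p there: s:T, u:F, v:T, x:T. ✗
v: successors {t, v, w, y}; p there: t:T, v:T, w:T, y:T. ✓
w: successors {t, v, w, y}; p there: t:T, v:T, w:T, y:T. ✓
x: successors {s, t, v, w, x, y}; p there: s:T, t:T, v:T, w:T, x:T, y:T. ✓
y: successors {v, w, y}; p there: v:T, w:T, y:T. ✓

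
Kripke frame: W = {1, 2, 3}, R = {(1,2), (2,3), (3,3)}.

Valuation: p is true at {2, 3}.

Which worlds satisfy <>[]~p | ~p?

1: <>[]~p is F, ~p is T. ✓
2: <>[]~p is F, ~p is F. ✗
3: <>[]~p is F, ~p is F. ✗

{1}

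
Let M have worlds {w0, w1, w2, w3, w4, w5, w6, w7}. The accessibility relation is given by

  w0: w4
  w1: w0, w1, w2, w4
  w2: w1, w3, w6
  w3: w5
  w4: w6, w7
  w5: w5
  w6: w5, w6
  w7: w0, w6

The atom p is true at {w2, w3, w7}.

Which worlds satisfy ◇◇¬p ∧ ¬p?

{w0, w1, w4, w5, w6}

w0: ◇◇¬p is T, ¬p is T. ✓
w1: ◇◇¬p is T, ¬p is T. ✓
w2: ◇◇¬p is T, ¬p is F. ✗
w3: ◇◇¬p is T, ¬p is F. ✗
w4: ◇◇¬p is T, ¬p is T. ✓
w5: ◇◇¬p is T, ¬p is T. ✓
w6: ◇◇¬p is T, ¬p is T. ✓
w7: ◇◇¬p is T, ¬p is F. ✗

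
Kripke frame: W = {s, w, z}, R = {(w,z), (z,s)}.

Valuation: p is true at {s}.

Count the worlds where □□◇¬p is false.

1

s: no successors, so □□◇¬p holds vacuously. ✓
w: successors {z}; □◇¬p there: z:F. ✗
z: successors {s}; □◇¬p there: s:T. ✓
Satisfying worlds: {s, z}.
So □□◇¬p fails at the other 1 world.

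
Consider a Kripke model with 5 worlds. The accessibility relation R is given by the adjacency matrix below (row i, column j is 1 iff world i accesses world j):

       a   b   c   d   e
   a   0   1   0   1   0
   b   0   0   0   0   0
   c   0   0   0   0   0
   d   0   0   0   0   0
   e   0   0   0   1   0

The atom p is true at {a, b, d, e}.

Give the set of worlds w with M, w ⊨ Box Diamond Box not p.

{b, c, d}

a: successors {b, d}; Diamond Box not p there: b:F, d:F. ✗
b: no successors, so Box Diamond Box not p holds vacuously. ✓
c: no successors, so Box Diamond Box not p holds vacuously. ✓
d: no successors, so Box Diamond Box not p holds vacuously. ✓
e: successors {d}; Diamond Box not p there: d:F. ✗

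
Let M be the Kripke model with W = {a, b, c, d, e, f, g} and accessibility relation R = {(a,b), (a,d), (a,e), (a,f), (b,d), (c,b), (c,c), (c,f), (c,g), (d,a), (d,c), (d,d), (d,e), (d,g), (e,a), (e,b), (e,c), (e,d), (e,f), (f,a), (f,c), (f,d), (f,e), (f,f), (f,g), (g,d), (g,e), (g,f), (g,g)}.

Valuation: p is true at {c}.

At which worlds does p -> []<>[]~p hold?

a: p is F, []<>[]~p is F. ✓
b: p is F, []<>[]~p is T. ✓
c: p is T, []<>[]~p is F. ✗
d: p is F, []<>[]~p is T. ✓
e: p is F, []<>[]~p is F. ✓
f: p is F, []<>[]~p is T. ✓
g: p is F, []<>[]~p is T. ✓

{a, b, d, e, f, g}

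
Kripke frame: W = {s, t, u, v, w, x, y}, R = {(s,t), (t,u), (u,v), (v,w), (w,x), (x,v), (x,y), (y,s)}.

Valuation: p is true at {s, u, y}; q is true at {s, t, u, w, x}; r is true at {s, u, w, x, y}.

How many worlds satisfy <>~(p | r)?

3

s: successors {t}; ~(p | r) there: t:T. ✓
t: successors {u}; ~(p | r) there: u:F. ✗
u: successors {v}; ~(p | r) there: v:T. ✓
v: successors {w}; ~(p | r) there: w:F. ✗
w: successors {x}; ~(p | r) there: x:F. ✗
x: successors {v, y}; ~(p | r) there: v:T, y:F. ✓
y: successors {s}; ~(p | r) there: s:F. ✗
Satisfying worlds: {s, u, x}.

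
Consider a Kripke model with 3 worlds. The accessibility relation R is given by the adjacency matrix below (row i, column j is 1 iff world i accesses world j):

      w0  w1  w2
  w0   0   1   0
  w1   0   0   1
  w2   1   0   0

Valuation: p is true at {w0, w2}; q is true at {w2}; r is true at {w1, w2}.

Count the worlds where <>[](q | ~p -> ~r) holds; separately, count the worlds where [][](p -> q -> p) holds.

1 and 3

For <>[](q | ~p -> ~r):
w0: successors {w1}; [](q | ~p -> ~r) there: w1:F. ✗
w1: successors {w2}; [](q | ~p -> ~r) there: w2:T. ✓
w2: successors {w0}; [](q | ~p -> ~r) there: w0:F. ✗
— 1 world.
For [][](p -> q -> p):
w0: successors {w1}; [](p -> q -> p) there: w1:T. ✓
w1: successors {w2}; [](p -> q -> p) there: w2:T. ✓
w2: successors {w0}; [](p -> q -> p) there: w0:T. ✓
— 3 worlds.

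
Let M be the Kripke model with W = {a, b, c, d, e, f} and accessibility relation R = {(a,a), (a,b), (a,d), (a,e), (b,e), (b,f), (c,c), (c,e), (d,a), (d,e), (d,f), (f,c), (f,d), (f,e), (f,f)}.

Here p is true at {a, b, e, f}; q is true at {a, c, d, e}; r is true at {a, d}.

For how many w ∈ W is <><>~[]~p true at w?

a: successors {a, b, d, e}; <>~[]~p there: a:T, b:T, d:T, e:F. ✓
b: successors {e, f}; <>~[]~p there: e:F, f:T. ✓
c: successors {c, e}; <>~[]~p there: c:T, e:F. ✓
d: successors {a, e, f}; <>~[]~p there: a:T, e:F, f:T. ✓
e: no successors, so <><>~[]~p fails. ✗
f: successors {c, d, e, f}; <>~[]~p there: c:T, d:T, e:F, f:T. ✓
Satisfying worlds: {a, b, c, d, f}.

5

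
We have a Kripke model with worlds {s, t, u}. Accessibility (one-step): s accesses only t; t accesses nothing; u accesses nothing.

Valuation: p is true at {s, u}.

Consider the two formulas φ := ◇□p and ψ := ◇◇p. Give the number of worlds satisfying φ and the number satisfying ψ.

For ◇□p:
s: successors {t}; □p there: t:T. ✓
t: no successors, so ◇□p fails. ✗
u: no successors, so ◇□p fails. ✗
— 1 world.
For ◇◇p:
s: successors {t}; ◇p there: t:F. ✗
t: no successors, so ◇◇p fails. ✗
u: no successors, so ◇◇p fails. ✗
— 0 worlds.

1 and 0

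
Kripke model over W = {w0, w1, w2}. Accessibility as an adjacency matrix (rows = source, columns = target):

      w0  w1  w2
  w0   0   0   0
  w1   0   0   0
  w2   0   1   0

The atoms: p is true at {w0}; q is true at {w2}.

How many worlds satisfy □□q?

3

w0: no successors, so □□q holds vacuously. ✓
w1: no successors, so □□q holds vacuously. ✓
w2: successors {w1}; □q there: w1:T. ✓
Satisfying worlds: {w0, w1, w2}.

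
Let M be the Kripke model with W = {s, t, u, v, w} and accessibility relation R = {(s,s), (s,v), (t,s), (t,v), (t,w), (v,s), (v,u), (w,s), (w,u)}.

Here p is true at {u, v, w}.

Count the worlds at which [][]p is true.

s: successors {s, v}; []p there: s:F, v:F. ✗
t: successors {s, v, w}; []p there: s:F, v:F, w:F. ✗
u: no successors, so [][]p holds vacuously. ✓
v: successors {s, u}; []p there: s:F, u:T. ✗
w: successors {s, u}; []p there: s:F, u:T. ✗
Satisfying worlds: {u}.

1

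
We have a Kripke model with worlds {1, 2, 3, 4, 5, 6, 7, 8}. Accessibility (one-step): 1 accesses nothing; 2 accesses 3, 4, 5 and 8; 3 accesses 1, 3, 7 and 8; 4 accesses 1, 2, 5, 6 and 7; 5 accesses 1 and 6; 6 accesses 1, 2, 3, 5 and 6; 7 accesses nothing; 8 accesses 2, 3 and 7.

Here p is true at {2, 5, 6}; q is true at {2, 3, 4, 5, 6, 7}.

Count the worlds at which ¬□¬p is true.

5

1: □¬p is T. ✗
2: □¬p is F. ✓
3: □¬p is T. ✗
4: □¬p is F. ✓
5: □¬p is F. ✓
6: □¬p is F. ✓
7: □¬p is T. ✗
8: □¬p is F. ✓
Satisfying worlds: {2, 4, 5, 6, 8}.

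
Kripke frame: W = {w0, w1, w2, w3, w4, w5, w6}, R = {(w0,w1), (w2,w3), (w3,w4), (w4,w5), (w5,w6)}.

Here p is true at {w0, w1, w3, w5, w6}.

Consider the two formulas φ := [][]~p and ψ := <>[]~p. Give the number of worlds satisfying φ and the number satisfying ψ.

For [][]~p:
w0: successors {w1}; []~p there: w1:T. ✓
w1: no successors, so [][]~p holds vacuously. ✓
w2: successors {w3}; []~p there: w3:T. ✓
w3: successors {w4}; []~p there: w4:F. ✗
w4: successors {w5}; []~p there: w5:F. ✗
w5: successors {w6}; []~p there: w6:T. ✓
w6: no successors, so [][]~p holds vacuously. ✓
— 5 worlds.
For <>[]~p:
w0: successors {w1}; []~p there: w1:T. ✓
w1: no successors, so <>[]~p fails. ✗
w2: successors {w3}; []~p there: w3:T. ✓
w3: successors {w4}; []~p there: w4:F. ✗
w4: successors {w5}; []~p there: w5:F. ✗
w5: successors {w6}; []~p there: w6:T. ✓
w6: no successors, so <>[]~p fails. ✗
— 3 worlds.

5 and 3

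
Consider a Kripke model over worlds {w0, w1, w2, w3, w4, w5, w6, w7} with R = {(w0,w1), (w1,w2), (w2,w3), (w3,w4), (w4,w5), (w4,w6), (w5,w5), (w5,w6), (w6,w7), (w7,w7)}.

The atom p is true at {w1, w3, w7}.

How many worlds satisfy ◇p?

w0: successors {w1}; p there: w1:T. ✓
w1: successors {w2}; p there: w2:F. ✗
w2: successors {w3}; p there: w3:T. ✓
w3: successors {w4}; p there: w4:F. ✗
w4: successors {w5, w6}; p there: w5:F, w6:F. ✗
w5: successors {w5, w6}; p there: w5:F, w6:F. ✗
w6: successors {w7}; p there: w7:T. ✓
w7: successors {w7}; p there: w7:T. ✓
Satisfying worlds: {w0, w2, w6, w7}.

4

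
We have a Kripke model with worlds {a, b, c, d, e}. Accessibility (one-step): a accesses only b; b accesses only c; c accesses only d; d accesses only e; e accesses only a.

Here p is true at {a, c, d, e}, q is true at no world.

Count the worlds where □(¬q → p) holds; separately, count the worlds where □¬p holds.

For □(¬q → p):
a: successors {b}; ¬q → p there: b:F. ✗
b: successors {c}; ¬q → p there: c:T. ✓
c: successors {d}; ¬q → p there: d:T. ✓
d: successors {e}; ¬q → p there: e:T. ✓
e: successors {a}; ¬q → p there: a:T. ✓
— 4 worlds.
For □¬p:
a: successors {b}; ¬p there: b:T. ✓
b: successors {c}; ¬p there: c:F. ✗
c: successors {d}; ¬p there: d:F. ✗
d: successors {e}; ¬p there: e:F. ✗
e: successors {a}; ¬p there: a:F. ✗
— 1 world.

4 and 1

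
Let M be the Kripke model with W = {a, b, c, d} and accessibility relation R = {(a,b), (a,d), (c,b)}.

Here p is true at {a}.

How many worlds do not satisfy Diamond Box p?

2

a: successors {b, d}; Box p there: b:T, d:T. ✓
b: no successors, so Diamond Box p fails. ✗
c: successors {b}; Box p there: b:T. ✓
d: no successors, so Diamond Box p fails. ✗
Satisfying worlds: {a, c}.
So Diamond Box p fails at the other 2 worlds.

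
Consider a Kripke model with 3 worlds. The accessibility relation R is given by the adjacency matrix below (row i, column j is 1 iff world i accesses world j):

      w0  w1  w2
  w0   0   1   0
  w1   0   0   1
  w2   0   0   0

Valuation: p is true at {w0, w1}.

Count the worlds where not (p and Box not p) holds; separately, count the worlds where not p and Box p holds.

2 and 1

For not (p and Box not p):
w0: p and Box not p is F. ✓
w1: p and Box not p is T. ✗
w2: p and Box not p is F. ✓
— 2 worlds.
For not p and Box p:
w0: not p is F, Box p is T. ✗
w1: not p is F, Box p is F. ✗
w2: not p is T, Box p is T. ✓
— 1 world.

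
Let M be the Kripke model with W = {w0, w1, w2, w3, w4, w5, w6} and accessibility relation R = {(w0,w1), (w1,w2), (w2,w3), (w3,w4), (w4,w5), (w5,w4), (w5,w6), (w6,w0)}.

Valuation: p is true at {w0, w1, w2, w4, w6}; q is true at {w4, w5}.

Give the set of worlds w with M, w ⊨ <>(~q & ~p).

{w2}

w0: successors {w1}; ~q & ~p there: w1:F. ✗
w1: successors {w2}; ~q & ~p there: w2:F. ✗
w2: successors {w3}; ~q & ~p there: w3:T. ✓
w3: successors {w4}; ~q & ~p there: w4:F. ✗
w4: successors {w5}; ~q & ~p there: w5:F. ✗
w5: successors {w4, w6}; ~q & ~p there: w4:F, w6:F. ✗
w6: successors {w0}; ~q & ~p there: w0:F. ✗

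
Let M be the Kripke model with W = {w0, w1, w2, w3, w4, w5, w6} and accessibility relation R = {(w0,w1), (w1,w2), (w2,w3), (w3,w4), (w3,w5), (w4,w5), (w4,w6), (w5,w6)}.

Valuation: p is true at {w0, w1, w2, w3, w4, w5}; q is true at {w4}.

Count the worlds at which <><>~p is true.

w0: successors {w1}; <>~p there: w1:F. ✗
w1: successors {w2}; <>~p there: w2:F. ✗
w2: successors {w3}; <>~p there: w3:F. ✗
w3: successors {w4, w5}; <>~p there: w4:T, w5:T. ✓
w4: successors {w5, w6}; <>~p there: w5:T, w6:F. ✓
w5: successors {w6}; <>~p there: w6:F. ✗
w6: no successors, so <><>~p fails. ✗
Satisfying worlds: {w3, w4}.

2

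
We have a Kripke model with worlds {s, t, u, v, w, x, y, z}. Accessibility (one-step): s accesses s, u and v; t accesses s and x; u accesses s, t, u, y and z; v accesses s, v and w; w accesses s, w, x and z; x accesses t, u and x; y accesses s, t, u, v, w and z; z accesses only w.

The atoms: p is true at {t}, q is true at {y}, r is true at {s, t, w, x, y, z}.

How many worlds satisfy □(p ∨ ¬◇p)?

s: successors {s, u, v}; p ∨ ¬◇p there: s:T, u:F, v:T. ✗
t: successors {s, x}; p ∨ ¬◇p there: s:T, x:F. ✗
u: successors {s, t, u, y, z}; p ∨ ¬◇p there: s:T, t:T, u:F, y:F, z:T. ✗
v: successors {s, v, w}; p ∨ ¬◇p there: s:T, v:T, w:T. ✓
w: successors {s, w, x, z}; p ∨ ¬◇p there: s:T, w:T, x:F, z:T. ✗
x: successors {t, u, x}; p ∨ ¬◇p there: t:T, u:F, x:F. ✗
y: successors {s, t, u, v, w, z}; p ∨ ¬◇p there: s:T, t:T, u:F, v:T, w:T, z:T. ✗
z: successors {w}; p ∨ ¬◇p there: w:T. ✓
Satisfying worlds: {v, z}.

2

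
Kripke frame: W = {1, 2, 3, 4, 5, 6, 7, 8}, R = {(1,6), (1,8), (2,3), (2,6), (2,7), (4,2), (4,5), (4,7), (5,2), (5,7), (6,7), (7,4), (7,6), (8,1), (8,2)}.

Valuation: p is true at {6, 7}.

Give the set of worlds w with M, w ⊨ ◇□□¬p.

{2}

1: successors {6, 8}; □□¬p there: 6:F, 8:F. ✗
2: successors {3, 6, 7}; □□¬p there: 3:T, 6:F, 7:F. ✓
3: no successors, so ◇□□¬p fails. ✗
4: successors {2, 5, 7}; □□¬p there: 2:F, 5:F, 7:F. ✗
5: successors {2, 7}; □□¬p there: 2:F, 7:F. ✗
6: successors {7}; □□¬p there: 7:F. ✗
7: successors {4, 6}; □□¬p there: 4:F, 6:F. ✗
8: successors {1, 2}; □□¬p there: 1:F, 2:F. ✗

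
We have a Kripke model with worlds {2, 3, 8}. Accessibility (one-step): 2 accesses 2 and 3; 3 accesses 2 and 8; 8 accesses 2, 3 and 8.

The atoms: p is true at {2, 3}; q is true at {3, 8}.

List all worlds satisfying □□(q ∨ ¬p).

∅

2: successors {2, 3}; □(q ∨ ¬p) there: 2:F, 3:F. ✗
3: successors {2, 8}; □(q ∨ ¬p) there: 2:F, 8:F. ✗
8: successors {2, 3, 8}; □(q ∨ ¬p) there: 2:F, 3:F, 8:F. ✗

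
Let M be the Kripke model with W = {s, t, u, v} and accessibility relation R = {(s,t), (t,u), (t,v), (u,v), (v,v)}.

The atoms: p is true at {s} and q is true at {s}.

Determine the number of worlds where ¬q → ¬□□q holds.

s: ¬q is F, ¬□□q is T. ✓
t: ¬q is T, ¬□□q is T. ✓
u: ¬q is T, ¬□□q is T. ✓
v: ¬q is T, ¬□□q is T. ✓
Satisfying worlds: {s, t, u, v}.

4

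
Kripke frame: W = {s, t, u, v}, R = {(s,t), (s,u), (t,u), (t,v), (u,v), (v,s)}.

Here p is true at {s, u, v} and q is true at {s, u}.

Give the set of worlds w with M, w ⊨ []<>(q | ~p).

{u, v}

s: successors {t, u}; <>(q | ~p) there: t:T, u:F. ✗
t: successors {u, v}; <>(q | ~p) there: u:F, v:T. ✗
u: successors {v}; <>(q | ~p) there: v:T. ✓
v: successors {s}; <>(q | ~p) there: s:T. ✓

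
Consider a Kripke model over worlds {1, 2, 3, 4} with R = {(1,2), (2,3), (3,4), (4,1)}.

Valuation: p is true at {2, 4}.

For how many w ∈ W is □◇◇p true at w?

2

1: successors {2}; ◇◇p there: 2:T. ✓
2: successors {3}; ◇◇p there: 3:F. ✗
3: successors {4}; ◇◇p there: 4:T. ✓
4: successors {1}; ◇◇p there: 1:F. ✗
Satisfying worlds: {1, 3}.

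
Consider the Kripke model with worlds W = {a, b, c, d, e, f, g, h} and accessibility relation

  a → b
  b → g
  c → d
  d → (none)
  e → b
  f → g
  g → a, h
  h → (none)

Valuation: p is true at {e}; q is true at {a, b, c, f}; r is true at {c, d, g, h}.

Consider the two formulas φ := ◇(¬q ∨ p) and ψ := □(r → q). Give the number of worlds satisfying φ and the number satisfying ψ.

4 and 4

For ◇(¬q ∨ p):
a: successors {b}; ¬q ∨ p there: b:F. ✗
b: successors {g}; ¬q ∨ p there: g:T. ✓
c: successors {d}; ¬q ∨ p there: d:T. ✓
d: no successors, so ◇(¬q ∨ p) fails. ✗
e: successors {b}; ¬q ∨ p there: b:F. ✗
f: successors {g}; ¬q ∨ p there: g:T. ✓
g: successors {a, h}; ¬q ∨ p there: a:F, h:T. ✓
h: no successors, so ◇(¬q ∨ p) fails. ✗
— 4 worlds.
For □(r → q):
a: successors {b}; r → q there: b:T. ✓
b: successors {g}; r → q there: g:F. ✗
c: successors {d}; r → q there: d:F. ✗
d: no successors, so □(r → q) holds vacuously. ✓
e: successors {b}; r → q there: b:T. ✓
f: successors {g}; r → q there: g:F. ✗
g: successors {a, h}; r → q there: a:T, h:F. ✗
h: no successors, so □(r → q) holds vacuously. ✓
— 4 worlds.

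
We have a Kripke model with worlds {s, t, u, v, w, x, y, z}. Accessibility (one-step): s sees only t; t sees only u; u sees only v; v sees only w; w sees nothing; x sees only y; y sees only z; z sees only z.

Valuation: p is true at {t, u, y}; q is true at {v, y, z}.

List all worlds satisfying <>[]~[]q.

s: successors {t}; []~[]q there: t:F. ✗
t: successors {u}; []~[]q there: u:T. ✓
u: successors {v}; []~[]q there: v:F. ✗
v: successors {w}; []~[]q there: w:T. ✓
w: no successors, so <>[]~[]q fails. ✗
x: successors {y}; []~[]q there: y:F. ✗
y: successors {z}; []~[]q there: z:F. ✗
z: successors {z}; []~[]q there: z:F. ✗

{t, v}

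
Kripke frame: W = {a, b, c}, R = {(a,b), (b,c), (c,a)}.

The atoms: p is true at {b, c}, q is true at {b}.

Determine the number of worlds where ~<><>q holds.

2

a: <><>q is F. ✓
b: <><>q is F. ✓
c: <><>q is T. ✗
Satisfying worlds: {a, b}.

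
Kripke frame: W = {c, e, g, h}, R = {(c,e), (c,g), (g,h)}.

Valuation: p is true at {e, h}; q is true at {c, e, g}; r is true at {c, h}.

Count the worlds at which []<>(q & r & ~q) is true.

2

c: successors {e, g}; <>(q & r & ~q) there: e:F, g:F. ✗
e: no successors, so []<>(q & r & ~q) holds vacuously. ✓
g: successors {h}; <>(q & r & ~q) there: h:F. ✗
h: no successors, so []<>(q & r & ~q) holds vacuously. ✓
Satisfying worlds: {e, h}.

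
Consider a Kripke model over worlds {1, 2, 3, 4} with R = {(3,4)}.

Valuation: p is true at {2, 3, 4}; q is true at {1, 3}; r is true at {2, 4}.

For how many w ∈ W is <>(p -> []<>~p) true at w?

1

1: no successors, so <>(p -> []<>~p) fails. ✗
2: no successors, so <>(p -> []<>~p) fails. ✗
3: successors {4}; p -> []<>~p there: 4:T. ✓
4: no successors, so <>(p -> []<>~p) fails. ✗
Satisfying worlds: {3}.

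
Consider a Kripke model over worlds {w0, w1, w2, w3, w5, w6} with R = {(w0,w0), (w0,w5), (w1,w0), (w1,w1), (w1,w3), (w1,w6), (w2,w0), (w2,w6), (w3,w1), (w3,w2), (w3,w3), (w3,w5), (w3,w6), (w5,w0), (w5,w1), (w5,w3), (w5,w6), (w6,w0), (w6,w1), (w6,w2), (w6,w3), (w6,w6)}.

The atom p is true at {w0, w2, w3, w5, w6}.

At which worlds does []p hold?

{w0, w2}

w0: successors {w0, w5}; p there: w0:T, w5:T. ✓
w1: successors {w0, w1, w3, w6}; p there: w0:T, w1:F, w3:T, w6:T. ✗
w2: successors {w0, w6}; p there: w0:T, w6:T. ✓
w3: successors {w1, w2, w3, w5, w6}; p there: w1:F, w2:T, w3:T, w5:T, w6:T. ✗
w5: successors {w0, w1, w3, w6}; p there: w0:T, w1:F, w3:T, w6:T. ✗
w6: successors {w0, w1, w2, w3, w6}; p there: w0:T, w1:F, w2:T, w3:T, w6:T. ✗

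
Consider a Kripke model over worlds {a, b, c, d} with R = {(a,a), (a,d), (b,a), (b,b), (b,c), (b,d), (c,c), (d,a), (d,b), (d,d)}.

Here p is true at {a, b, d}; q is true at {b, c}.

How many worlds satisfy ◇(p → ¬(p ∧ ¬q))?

3

a: successors {a, d}; p → ¬(p ∧ ¬q) there: a:F, d:F. ✗
b: successors {a, b, c, d}; p → ¬(p ∧ ¬q) there: a:F, b:T, c:T, d:F. ✓
c: successors {c}; p → ¬(p ∧ ¬q) there: c:T. ✓
d: successors {a, b, d}; p → ¬(p ∧ ¬q) there: a:F, b:T, d:F. ✓
Satisfying worlds: {b, c, d}.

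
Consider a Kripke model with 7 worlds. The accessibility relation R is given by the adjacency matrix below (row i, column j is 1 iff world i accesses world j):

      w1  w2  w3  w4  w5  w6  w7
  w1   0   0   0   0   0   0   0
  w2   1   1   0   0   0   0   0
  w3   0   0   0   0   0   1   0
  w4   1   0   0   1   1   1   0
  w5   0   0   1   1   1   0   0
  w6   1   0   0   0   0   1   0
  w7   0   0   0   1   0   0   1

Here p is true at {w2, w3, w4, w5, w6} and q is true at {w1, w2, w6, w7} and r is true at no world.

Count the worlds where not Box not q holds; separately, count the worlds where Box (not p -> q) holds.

For not Box not q:
w1: Box not q is T. ✗
w2: Box not q is F. ✓
w3: Box not q is F. ✓
w4: Box not q is F. ✓
w5: Box not q is T. ✗
w6: Box not q is F. ✓
w7: Box not q is F. ✓
— 5 worlds.
For Box (not p -> q):
w1: no successors, so Box (not p -> q) holds vacuously. ✓
w2: successors {w1, w2}; not p -> q there: w1:T, w2:T. ✓
w3: successors {w6}; not p -> q there: w6:T. ✓
w4: successors {w1, w4, w5, w6}; not p -> q there: w1:T, w4:T, w5:T, w6:T. ✓
w5: successors {w3, w4, w5}; not p -> q there: w3:T, w4:T, w5:T. ✓
w6: successors {w1, w6}; not p -> q there: w1:T, w6:T. ✓
w7: successors {w4, w7}; not p -> q there: w4:T, w7:T. ✓
— 7 worlds.

5 and 7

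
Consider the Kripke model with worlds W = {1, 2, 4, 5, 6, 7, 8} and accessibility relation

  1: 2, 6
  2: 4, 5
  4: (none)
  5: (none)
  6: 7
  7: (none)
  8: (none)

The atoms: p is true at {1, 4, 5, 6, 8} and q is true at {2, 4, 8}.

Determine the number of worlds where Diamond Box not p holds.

3

1: successors {2, 6}; Box not p there: 2:F, 6:T. ✓
2: successors {4, 5}; Box not p there: 4:T, 5:T. ✓
4: no successors, so Diamond Box not p fails. ✗
5: no successors, so Diamond Box not p fails. ✗
6: successors {7}; Box not p there: 7:T. ✓
7: no successors, so Diamond Box not p fails. ✗
8: no successors, so Diamond Box not p fails. ✗
Satisfying worlds: {1, 2, 6}.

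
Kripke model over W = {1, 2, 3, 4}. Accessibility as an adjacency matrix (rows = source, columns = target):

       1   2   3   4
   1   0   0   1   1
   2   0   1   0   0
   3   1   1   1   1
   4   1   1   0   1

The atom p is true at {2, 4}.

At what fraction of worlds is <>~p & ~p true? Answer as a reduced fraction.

1: <>~p is T, ~p is T. ✓
2: <>~p is F, ~p is F. ✗
3: <>~p is T, ~p is T. ✓
4: <>~p is T, ~p is F. ✗
That's 2 of 4 worlds, so 2/4 = 1/2.

1/2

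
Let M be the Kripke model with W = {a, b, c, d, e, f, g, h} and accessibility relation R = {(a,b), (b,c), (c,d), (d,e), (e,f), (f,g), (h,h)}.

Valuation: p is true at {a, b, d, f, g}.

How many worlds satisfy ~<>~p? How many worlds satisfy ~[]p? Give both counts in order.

5 and 3

For ~<>~p:
a: <>~p is F. ✓
b: <>~p is T. ✗
c: <>~p is F. ✓
d: <>~p is T. ✗
e: <>~p is F. ✓
f: <>~p is F. ✓
g: <>~p is F. ✓
h: <>~p is T. ✗
— 5 worlds.
For ~[]p:
a: []p is T. ✗
b: []p is F. ✓
c: []p is T. ✗
d: []p is F. ✓
e: []p is T. ✗
f: []p is T. ✗
g: []p is T. ✗
h: []p is F. ✓
— 3 worlds.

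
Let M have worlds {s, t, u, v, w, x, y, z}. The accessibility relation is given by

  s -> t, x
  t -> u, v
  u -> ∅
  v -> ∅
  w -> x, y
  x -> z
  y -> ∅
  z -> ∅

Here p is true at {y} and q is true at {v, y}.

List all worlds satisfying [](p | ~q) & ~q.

{s, u, w, x, z}

s: [](p | ~q) is T, ~q is T. ✓
t: [](p | ~q) is F, ~q is T. ✗
u: [](p | ~q) is T, ~q is T. ✓
v: [](p | ~q) is T, ~q is F. ✗
w: [](p | ~q) is T, ~q is T. ✓
x: [](p | ~q) is T, ~q is T. ✓
y: [](p | ~q) is T, ~q is F. ✗
z: [](p | ~q) is T, ~q is T. ✓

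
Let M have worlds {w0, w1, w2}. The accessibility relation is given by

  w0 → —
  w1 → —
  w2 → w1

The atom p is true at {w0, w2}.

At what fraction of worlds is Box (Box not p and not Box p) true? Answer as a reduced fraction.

w0: no successors, so Box (Box not p and not Box p) holds vacuously. ✓
w1: no successors, so Box (Box not p and not Box p) holds vacuously. ✓
w2: successors {w1}; Box not p and not Box p there: w1:F. ✗
That's 2 of 3 worlds, so 2/3.

2/3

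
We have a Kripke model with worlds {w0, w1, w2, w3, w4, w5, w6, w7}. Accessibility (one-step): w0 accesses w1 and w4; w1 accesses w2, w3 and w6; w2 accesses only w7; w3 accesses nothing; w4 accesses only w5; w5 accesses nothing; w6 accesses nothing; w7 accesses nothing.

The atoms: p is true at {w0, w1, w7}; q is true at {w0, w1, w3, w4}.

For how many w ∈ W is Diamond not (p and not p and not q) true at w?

w0: successors {w1, w4}; not (p and not p and not q) there: w1:T, w4:T. ✓
w1: successors {w2, w3, w6}; not (p and not p and not q) there: w2:T, w3:T, w6:T. ✓
w2: successors {w7}; not (p and not p and not q) there: w7:T. ✓
w3: no successors, so Diamond not (p and not p and not q) fails. ✗
w4: successors {w5}; not (p and not p and not q) there: w5:T. ✓
w5: no successors, so Diamond not (p and not p and not q) fails. ✗
w6: no successors, so Diamond not (p and not p and not q) fails. ✗
w7: no successors, so Diamond not (p and not p and not q) fails. ✗
Satisfying worlds: {w0, w1, w2, w4}.

4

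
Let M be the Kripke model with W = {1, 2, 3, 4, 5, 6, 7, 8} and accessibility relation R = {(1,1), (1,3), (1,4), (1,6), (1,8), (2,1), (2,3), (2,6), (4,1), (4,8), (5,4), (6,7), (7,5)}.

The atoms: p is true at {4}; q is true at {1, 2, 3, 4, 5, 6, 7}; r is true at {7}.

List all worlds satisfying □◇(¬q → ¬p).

1: successors {1, 3, 4, 6, 8}; ◇(¬q → ¬p) there: 1:T, 3:F, 4:T, 6:T, 8:F. ✗
2: successors {1, 3, 6}; ◇(¬q → ¬p) there: 1:T, 3:F, 6:T. ✗
3: no successors, so □◇(¬q → ¬p) holds vacuously. ✓
4: successors {1, 8}; ◇(¬q → ¬p) there: 1:T, 8:F. ✗
5: successors {4}; ◇(¬q → ¬p) there: 4:T. ✓
6: successors {7}; ◇(¬q → ¬p) there: 7:T. ✓
7: successors {5}; ◇(¬q → ¬p) there: 5:T. ✓
8: no successors, so □◇(¬q → ¬p) holds vacuously. ✓

{3, 5, 6, 7, 8}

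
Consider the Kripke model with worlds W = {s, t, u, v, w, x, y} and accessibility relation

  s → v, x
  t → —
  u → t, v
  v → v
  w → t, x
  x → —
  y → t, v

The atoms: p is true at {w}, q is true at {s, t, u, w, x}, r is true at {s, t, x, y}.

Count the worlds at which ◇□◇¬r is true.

5

s: successors {v, x}; □◇¬r there: v:T, x:T. ✓
t: no successors, so ◇□◇¬r fails. ✗
u: successors {t, v}; □◇¬r there: t:T, v:T. ✓
v: successors {v}; □◇¬r there: v:T. ✓
w: successors {t, x}; □◇¬r there: t:T, x:T. ✓
x: no successors, so ◇□◇¬r fails. ✗
y: successors {t, v}; □◇¬r there: t:T, v:T. ✓
Satisfying worlds: {s, u, v, w, y}.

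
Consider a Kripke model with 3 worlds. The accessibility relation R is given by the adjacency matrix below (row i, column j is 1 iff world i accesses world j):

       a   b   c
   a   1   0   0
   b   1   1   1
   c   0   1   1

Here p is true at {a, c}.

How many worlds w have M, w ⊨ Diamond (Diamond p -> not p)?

a: successors {a}; Diamond p -> not p there: a:F. ✗
b: successors {a, b, c}; Diamond p -> not p there: a:F, b:T, c:F. ✓
c: successors {b, c}; Diamond p -> not p there: b:T, c:F. ✓
Satisfying worlds: {b, c}.

2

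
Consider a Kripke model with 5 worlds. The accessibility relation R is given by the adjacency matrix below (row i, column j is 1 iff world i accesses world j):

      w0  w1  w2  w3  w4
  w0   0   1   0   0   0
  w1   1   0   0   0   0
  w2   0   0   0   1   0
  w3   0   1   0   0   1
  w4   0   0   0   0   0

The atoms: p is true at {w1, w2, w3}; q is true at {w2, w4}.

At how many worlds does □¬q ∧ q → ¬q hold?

w0: □¬q ∧ q is F, ¬q is T. ✓
w1: □¬q ∧ q is F, ¬q is T. ✓
w2: □¬q ∧ q is T, ¬q is F. ✗
w3: □¬q ∧ q is F, ¬q is T. ✓
w4: □¬q ∧ q is T, ¬q is F. ✗
Satisfying worlds: {w0, w1, w3}.

3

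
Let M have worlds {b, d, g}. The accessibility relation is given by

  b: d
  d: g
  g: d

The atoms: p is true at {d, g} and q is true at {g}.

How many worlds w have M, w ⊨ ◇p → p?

b: ◇p is T, p is F. ✗
d: ◇p is T, p is T. ✓
g: ◇p is T, p is T. ✓
Satisfying worlds: {d, g}.

2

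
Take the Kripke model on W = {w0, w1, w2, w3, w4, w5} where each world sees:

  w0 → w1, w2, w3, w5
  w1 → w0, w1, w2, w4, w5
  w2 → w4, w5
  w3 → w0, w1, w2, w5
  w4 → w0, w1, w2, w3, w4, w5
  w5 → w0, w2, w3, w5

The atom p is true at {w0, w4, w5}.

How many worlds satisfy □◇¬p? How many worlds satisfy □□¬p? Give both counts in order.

For □◇¬p:
w0: successors {w1, w2, w3, w5}; ◇¬p there: w1:T, w2:F, w3:T, w5:T. ✗
w1: successors {w0, w1, w2, w4, w5}; ◇¬p there: w0:T, w1:T, w2:F, w4:T, w5:T. ✗
w2: successors {w4, w5}; ◇¬p there: w4:T, w5:T. ✓
w3: successors {w0, w1, w2, w5}; ◇¬p there: w0:T, w1:T, w2:F, w5:T. ✗
w4: successors {w0, w1, w2, w3, w4, w5}; ◇¬p there: w0:T, w1:T, w2:F, w3:T, w4:T, w5:T. ✗
w5: successors {w0, w2, w3, w5}; ◇¬p there: w0:T, w2:F, w3:T, w5:T. ✗
— 1 world.
For □□¬p:
w0: successors {w1, w2, w3, w5}; □¬p there: w1:F, w2:F, w3:F, w5:F. ✗
w1: successors {w0, w1, w2, w4, w5}; □¬p there: w0:F, w1:F, w2:F, w4:F, w5:F. ✗
w2: successors {w4, w5}; □¬p there: w4:F, w5:F. ✗
w3: successors {w0, w1, w2, w5}; □¬p there: w0:F, w1:F, w2:F, w5:F. ✗
w4: successors {w0, w1, w2, w3, w4, w5}; □¬p there: w0:F, w1:F, w2:F, w3:F, w4:F, w5:F. ✗
w5: successors {w0, w2, w3, w5}; □¬p there: w0:F, w2:F, w3:F, w5:F. ✗
— 0 worlds.

1 and 0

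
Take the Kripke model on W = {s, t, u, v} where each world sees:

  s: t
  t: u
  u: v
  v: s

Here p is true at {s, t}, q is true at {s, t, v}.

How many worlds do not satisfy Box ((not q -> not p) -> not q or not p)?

2

s: successors {t}; (not q -> not p) -> not q or not p there: t:F. ✗
t: successors {u}; (not q -> not p) -> not q or not p there: u:T. ✓
u: successors {v}; (not q -> not p) -> not q or not p there: v:T. ✓
v: successors {s}; (not q -> not p) -> not q or not p there: s:F. ✗
Satisfying worlds: {t, u}.
So Box ((not q -> not p) -> not q or not p) fails at the other 2 worlds.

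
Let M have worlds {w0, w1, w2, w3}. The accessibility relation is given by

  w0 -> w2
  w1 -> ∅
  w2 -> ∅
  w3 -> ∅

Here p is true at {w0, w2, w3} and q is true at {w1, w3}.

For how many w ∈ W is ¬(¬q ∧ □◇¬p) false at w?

w0: ¬q ∧ □◇¬p is F. ✓
w1: ¬q ∧ □◇¬p is F. ✓
w2: ¬q ∧ □◇¬p is T. ✗
w3: ¬q ∧ □◇¬p is F. ✓
Satisfying worlds: {w0, w1, w3}.
So ¬(¬q ∧ □◇¬p) fails at the other 1 world.

1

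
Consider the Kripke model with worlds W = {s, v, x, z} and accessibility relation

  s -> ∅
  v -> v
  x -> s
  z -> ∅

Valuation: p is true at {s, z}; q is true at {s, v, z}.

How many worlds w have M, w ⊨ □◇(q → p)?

2

s: no successors, so □◇(q → p) holds vacuously. ✓
v: successors {v}; ◇(q → p) there: v:F. ✗
x: successors {s}; ◇(q → p) there: s:F. ✗
z: no successors, so □◇(q → p) holds vacuously. ✓
Satisfying worlds: {s, z}.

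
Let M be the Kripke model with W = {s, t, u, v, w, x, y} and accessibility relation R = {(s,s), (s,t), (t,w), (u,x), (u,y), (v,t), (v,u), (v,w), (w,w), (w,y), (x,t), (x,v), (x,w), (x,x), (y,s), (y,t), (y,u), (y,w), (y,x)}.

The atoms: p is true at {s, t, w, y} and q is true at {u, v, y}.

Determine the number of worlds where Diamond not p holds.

s: successors {s, t}; not p there: s:F, t:F. ✗
t: successors {w}; not p there: w:F. ✗
u: successors {x, y}; not p there: x:T, y:F. ✓
v: successors {t, u, w}; not p there: t:F, u:T, w:F. ✓
w: successors {w, y}; not p there: w:F, y:F. ✗
x: successors {t, v, w, x}; not p there: t:F, v:T, w:F, x:T. ✓
y: successors {s, t, u, w, x}; not p there: s:F, t:F, u:T, w:F, x:T. ✓
Satisfying worlds: {u, v, x, y}.

4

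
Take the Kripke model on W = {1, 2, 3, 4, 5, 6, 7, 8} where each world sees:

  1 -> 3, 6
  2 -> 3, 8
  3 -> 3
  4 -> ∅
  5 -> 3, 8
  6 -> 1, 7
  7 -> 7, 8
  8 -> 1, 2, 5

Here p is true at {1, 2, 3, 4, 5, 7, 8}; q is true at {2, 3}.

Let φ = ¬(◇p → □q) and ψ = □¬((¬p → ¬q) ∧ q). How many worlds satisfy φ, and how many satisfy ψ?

6 and 3

For ¬(◇p → □q):
1: ◇p → □q is F. ✓
2: ◇p → □q is F. ✓
3: ◇p → □q is T. ✗
4: ◇p → □q is T. ✗
5: ◇p → □q is F. ✓
6: ◇p → □q is F. ✓
7: ◇p → □q is F. ✓
8: ◇p → □q is F. ✓
— 6 worlds.
For □¬((¬p → ¬q) ∧ q):
1: successors {3, 6}; ¬((¬p → ¬q) ∧ q) there: 3:F, 6:T. ✗
2: successors {3, 8}; ¬((¬p → ¬q) ∧ q) there: 3:F, 8:T. ✗
3: successors {3}; ¬((¬p → ¬q) ∧ q) there: 3:F. ✗
4: no successors, so □¬((¬p → ¬q) ∧ q) holds vacuously. ✓
5: successors {3, 8}; ¬((¬p → ¬q) ∧ q) there: 3:F, 8:T. ✗
6: successors {1, 7}; ¬((¬p → ¬q) ∧ q) there: 1:T, 7:T. ✓
7: successors {7, 8}; ¬((¬p → ¬q) ∧ q) there: 7:T, 8:T. ✓
8: successors {1, 2, 5}; ¬((¬p → ¬q) ∧ q) there: 1:T, 2:F, 5:T. ✗
— 3 worlds.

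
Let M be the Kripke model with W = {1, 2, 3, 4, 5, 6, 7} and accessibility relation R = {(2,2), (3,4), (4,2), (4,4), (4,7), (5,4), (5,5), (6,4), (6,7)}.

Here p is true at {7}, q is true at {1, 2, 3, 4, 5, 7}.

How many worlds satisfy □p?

2

1: no successors, so □p holds vacuously. ✓
2: successors {2}; p there: 2:F. ✗
3: successors {4}; p there: 4:F. ✗
4: successors {2, 4, 7}; p there: 2:F, 4:F, 7:T. ✗
5: successors {4, 5}; p there: 4:F, 5:F. ✗
6: successors {4, 7}; p there: 4:F, 7:T. ✗
7: no successors, so □p holds vacuously. ✓
Satisfying worlds: {1, 7}.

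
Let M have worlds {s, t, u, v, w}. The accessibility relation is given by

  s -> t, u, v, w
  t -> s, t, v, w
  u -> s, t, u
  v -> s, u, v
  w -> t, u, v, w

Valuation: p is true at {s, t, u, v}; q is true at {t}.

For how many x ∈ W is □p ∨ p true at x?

4

s: □p is F, p is T. ✓
t: □p is F, p is T. ✓
u: □p is T, p is T. ✓
v: □p is T, p is T. ✓
w: □p is F, p is F. ✗
Satisfying worlds: {s, t, u, v}.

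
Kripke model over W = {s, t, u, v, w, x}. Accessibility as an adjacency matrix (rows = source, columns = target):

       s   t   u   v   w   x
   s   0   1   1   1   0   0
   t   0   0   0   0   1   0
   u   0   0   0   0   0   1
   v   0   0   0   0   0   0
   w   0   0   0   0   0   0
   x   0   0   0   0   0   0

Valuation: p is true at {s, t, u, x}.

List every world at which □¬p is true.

s: successors {t, u, v}; ¬p there: t:F, u:F, v:T. ✗
t: successors {w}; ¬p there: w:T. ✓
u: successors {x}; ¬p there: x:F. ✗
v: no successors, so □¬p holds vacuously. ✓
w: no successors, so □¬p holds vacuously. ✓
x: no successors, so □¬p holds vacuously. ✓

{t, v, w, x}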